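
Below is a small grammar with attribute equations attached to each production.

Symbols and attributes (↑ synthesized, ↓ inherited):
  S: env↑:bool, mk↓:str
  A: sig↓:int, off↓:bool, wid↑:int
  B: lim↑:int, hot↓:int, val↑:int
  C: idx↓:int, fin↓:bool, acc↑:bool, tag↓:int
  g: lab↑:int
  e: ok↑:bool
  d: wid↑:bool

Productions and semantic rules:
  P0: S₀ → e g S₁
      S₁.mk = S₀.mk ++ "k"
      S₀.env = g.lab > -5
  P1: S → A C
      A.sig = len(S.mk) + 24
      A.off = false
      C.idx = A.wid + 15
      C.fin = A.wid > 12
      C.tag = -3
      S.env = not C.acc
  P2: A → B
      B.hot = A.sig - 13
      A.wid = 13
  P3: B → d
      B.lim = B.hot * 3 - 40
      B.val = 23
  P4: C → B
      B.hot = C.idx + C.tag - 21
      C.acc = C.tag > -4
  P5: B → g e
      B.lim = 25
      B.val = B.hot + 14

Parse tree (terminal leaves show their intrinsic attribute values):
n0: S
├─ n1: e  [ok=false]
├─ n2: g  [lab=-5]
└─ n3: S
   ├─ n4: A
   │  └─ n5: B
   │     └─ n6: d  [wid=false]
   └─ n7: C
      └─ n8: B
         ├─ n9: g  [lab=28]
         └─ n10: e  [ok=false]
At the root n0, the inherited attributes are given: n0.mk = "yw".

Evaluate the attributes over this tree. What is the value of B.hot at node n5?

14

1. n0.mk = "yw"  [given at root]
2. n1.ok = false  [terminal]
3. n2.lab = -5  [terminal]
4. n3.mk = "ywk"  [S₀.mk ++ "k"]
5. n4.sig = 27  [len(S.mk) + 24]
6. n4.off = false  [false]
7. n5.hot = 14  [A.sig - 13]
8. n6.wid = false  [terminal]
9. n5.lim = 2  [B.hot * 3 - 40]
10. n5.val = 23  [23]
11. n4.wid = 13  [13]
12. n7.idx = 28  [A.wid + 15]
13. n7.fin = true  [A.wid > 12]
14. n7.tag = -3  [-3]
15. n8.hot = 4  [C.idx + C.tag - 21]
16. n9.lab = 28  [terminal]
17. n10.ok = false  [terminal]
18. n8.lim = 25  [25]
19. n8.val = 18  [B.hot + 14]
20. n7.acc = true  [C.tag > -4]
21. n3.env = false  [not C.acc]
22. n0.env = false  [g.lab > -5]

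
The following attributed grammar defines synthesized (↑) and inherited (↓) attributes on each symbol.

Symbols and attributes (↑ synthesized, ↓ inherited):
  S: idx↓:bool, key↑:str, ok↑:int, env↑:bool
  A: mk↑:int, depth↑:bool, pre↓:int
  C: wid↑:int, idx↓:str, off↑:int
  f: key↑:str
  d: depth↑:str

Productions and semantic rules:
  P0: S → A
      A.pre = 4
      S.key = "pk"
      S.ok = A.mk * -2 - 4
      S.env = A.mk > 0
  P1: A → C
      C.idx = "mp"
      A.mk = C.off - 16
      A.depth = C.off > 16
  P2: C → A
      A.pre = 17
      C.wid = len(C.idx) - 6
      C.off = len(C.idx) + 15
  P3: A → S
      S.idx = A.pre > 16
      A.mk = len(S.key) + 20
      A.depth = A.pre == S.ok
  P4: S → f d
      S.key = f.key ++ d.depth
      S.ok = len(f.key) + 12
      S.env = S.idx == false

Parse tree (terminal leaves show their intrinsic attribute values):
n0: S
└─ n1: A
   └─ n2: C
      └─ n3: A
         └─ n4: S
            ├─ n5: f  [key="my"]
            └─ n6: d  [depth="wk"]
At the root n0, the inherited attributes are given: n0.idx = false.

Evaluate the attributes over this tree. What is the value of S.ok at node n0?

-6

1. n0.idx = false  [given at root]
2. n1.pre = 4  [4]
3. n2.idx = "mp"  ["mp"]
4. n3.pre = 17  [17]
5. n4.idx = true  [A.pre > 16]
6. n5.key = "my"  [terminal]
7. n6.depth = "wk"  [terminal]
8. n4.key = "mywk"  [f.key ++ d.depth]
9. n4.ok = 14  [len(f.key) + 12]
10. n4.env = false  [S.idx == false]
11. n3.mk = 24  [len(S.key) + 20]
12. n3.depth = false  [A.pre == S.ok]
13. n2.wid = -4  [len(C.idx) - 6]
14. n2.off = 17  [len(C.idx) + 15]
15. n1.mk = 1  [C.off - 16]
16. n1.depth = true  [C.off > 16]
17. n0.key = "pk"  ["pk"]
18. n0.ok = -6  [A.mk * -2 - 4]
19. n0.env = true  [A.mk > 0]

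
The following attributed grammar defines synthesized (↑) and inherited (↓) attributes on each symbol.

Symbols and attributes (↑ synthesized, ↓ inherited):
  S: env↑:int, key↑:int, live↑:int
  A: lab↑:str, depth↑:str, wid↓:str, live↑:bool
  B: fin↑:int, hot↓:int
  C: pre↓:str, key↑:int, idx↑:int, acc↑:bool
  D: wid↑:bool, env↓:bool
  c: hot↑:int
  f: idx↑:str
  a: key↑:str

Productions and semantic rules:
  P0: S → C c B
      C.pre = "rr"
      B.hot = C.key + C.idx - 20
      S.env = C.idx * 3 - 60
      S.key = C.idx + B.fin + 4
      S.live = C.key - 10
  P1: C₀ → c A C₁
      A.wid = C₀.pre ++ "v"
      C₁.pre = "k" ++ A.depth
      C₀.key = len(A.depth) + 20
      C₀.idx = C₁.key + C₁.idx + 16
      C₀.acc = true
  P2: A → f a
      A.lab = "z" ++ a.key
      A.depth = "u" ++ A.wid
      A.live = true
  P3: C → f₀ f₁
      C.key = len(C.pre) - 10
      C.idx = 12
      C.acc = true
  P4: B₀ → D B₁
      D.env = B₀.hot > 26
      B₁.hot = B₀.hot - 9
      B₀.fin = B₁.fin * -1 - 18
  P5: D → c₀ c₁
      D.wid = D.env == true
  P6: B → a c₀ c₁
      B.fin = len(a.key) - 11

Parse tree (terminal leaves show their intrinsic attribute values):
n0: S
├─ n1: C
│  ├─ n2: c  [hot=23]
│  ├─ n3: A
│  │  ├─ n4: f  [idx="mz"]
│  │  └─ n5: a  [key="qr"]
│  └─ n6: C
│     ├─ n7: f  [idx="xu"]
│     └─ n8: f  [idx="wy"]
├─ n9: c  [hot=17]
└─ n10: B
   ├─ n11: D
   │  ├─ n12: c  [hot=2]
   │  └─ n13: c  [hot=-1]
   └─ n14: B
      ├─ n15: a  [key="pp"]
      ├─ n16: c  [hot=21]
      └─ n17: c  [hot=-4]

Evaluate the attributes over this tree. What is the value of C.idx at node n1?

1. n1.pre = "rr"  ["rr"]
2. n2.hot = 23  [terminal]
3. n3.wid = "rrv"  [C₀.pre ++ "v"]
4. n4.idx = "mz"  [terminal]
5. n5.key = "qr"  [terminal]
6. n3.lab = "zqr"  ["z" ++ a.key]
7. n3.depth = "urrv"  ["u" ++ A.wid]
8. n3.live = true  [true]
9. n6.pre = "kurrv"  ["k" ++ A.depth]
10. n7.idx = "xu"  [terminal]
11. n8.idx = "wy"  [terminal]
12. n6.key = -5  [len(C.pre) - 10]
13. n6.idx = 12  [12]
14. n6.acc = true  [true]
15. n1.key = 24  [len(A.depth) + 20]
16. n1.idx = 23  [C₁.key + C₁.idx + 16]
17. n1.acc = true  [true]
18. n9.hot = 17  [terminal]
19. n10.hot = 27  [C.key + C.idx - 20]
20. n11.env = true  [B₀.hot > 26]
21. n12.hot = 2  [terminal]
22. n13.hot = -1  [terminal]
23. n11.wid = true  [D.env == true]
24. n14.hot = 18  [B₀.hot - 9]
25. n15.key = "pp"  [terminal]
26. n16.hot = 21  [terminal]
27. n17.hot = -4  [terminal]
28. n14.fin = -9  [len(a.key) - 11]
29. n10.fin = -9  [B₁.fin * -1 - 18]
30. n0.env = 9  [C.idx * 3 - 60]
31. n0.key = 18  [C.idx + B.fin + 4]
32. n0.live = 14  [C.key - 10]

23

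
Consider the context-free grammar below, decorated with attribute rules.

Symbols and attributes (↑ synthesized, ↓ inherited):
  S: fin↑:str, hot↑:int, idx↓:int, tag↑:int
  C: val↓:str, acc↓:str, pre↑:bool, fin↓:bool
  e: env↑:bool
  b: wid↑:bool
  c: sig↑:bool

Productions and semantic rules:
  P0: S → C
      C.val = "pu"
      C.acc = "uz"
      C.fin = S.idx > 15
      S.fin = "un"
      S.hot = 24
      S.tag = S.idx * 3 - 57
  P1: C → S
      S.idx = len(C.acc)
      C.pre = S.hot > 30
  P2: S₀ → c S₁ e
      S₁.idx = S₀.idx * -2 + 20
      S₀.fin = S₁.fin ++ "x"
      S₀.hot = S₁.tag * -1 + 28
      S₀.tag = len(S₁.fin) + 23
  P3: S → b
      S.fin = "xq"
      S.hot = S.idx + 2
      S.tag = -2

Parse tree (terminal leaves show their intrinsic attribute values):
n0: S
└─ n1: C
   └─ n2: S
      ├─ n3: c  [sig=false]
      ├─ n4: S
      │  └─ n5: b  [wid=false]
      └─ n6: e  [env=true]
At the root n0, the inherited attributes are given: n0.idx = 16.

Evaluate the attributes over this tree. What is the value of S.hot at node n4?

1. n0.idx = 16  [given at root]
2. n1.val = "pu"  ["pu"]
3. n1.acc = "uz"  ["uz"]
4. n1.fin = true  [S.idx > 15]
5. n2.idx = 2  [len(C.acc)]
6. n3.sig = false  [terminal]
7. n4.idx = 16  [S₀.idx * -2 + 20]
8. n5.wid = false  [terminal]
9. n4.fin = "xq"  ["xq"]
10. n4.hot = 18  [S.idx + 2]
11. n4.tag = -2  [-2]
12. n6.env = true  [terminal]
13. n2.fin = "xqx"  [S₁.fin ++ "x"]
14. n2.hot = 30  [S₁.tag * -1 + 28]
15. n2.tag = 25  [len(S₁.fin) + 23]
16. n1.pre = false  [S.hot > 30]
17. n0.fin = "un"  ["un"]
18. n0.hot = 24  [24]
19. n0.tag = -9  [S.idx * 3 - 57]

18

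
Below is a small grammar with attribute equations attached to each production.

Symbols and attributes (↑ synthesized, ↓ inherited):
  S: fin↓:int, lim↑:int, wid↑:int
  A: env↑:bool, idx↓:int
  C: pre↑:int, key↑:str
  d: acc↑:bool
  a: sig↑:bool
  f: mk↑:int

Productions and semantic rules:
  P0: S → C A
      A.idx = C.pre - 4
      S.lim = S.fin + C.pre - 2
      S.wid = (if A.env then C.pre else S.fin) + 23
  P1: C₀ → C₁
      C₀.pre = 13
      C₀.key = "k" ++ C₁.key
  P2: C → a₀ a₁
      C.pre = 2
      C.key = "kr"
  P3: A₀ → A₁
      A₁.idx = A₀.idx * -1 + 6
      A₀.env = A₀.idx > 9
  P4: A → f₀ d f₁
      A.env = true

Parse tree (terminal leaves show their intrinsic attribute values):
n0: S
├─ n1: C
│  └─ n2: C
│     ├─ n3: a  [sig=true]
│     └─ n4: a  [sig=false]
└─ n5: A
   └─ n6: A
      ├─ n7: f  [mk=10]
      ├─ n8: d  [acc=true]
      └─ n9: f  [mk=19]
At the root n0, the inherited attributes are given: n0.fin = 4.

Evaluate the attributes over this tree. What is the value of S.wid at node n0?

1. n0.fin = 4  [given at root]
2. n3.sig = true  [terminal]
3. n4.sig = false  [terminal]
4. n2.pre = 2  [2]
5. n2.key = "kr"  ["kr"]
6. n1.pre = 13  [13]
7. n1.key = "kkr"  ["k" ++ C₁.key]
8. n5.idx = 9  [C.pre - 4]
9. n6.idx = -3  [A₀.idx * -1 + 6]
10. n7.mk = 10  [terminal]
11. n8.acc = true  [terminal]
12. n9.mk = 19  [terminal]
13. n6.env = true  [true]
14. n5.env = false  [A₀.idx > 9]
15. n0.lim = 15  [S.fin + C.pre - 2]
16. n0.wid = 27  [(if A.env then C.pre else S.fin) + 23]

27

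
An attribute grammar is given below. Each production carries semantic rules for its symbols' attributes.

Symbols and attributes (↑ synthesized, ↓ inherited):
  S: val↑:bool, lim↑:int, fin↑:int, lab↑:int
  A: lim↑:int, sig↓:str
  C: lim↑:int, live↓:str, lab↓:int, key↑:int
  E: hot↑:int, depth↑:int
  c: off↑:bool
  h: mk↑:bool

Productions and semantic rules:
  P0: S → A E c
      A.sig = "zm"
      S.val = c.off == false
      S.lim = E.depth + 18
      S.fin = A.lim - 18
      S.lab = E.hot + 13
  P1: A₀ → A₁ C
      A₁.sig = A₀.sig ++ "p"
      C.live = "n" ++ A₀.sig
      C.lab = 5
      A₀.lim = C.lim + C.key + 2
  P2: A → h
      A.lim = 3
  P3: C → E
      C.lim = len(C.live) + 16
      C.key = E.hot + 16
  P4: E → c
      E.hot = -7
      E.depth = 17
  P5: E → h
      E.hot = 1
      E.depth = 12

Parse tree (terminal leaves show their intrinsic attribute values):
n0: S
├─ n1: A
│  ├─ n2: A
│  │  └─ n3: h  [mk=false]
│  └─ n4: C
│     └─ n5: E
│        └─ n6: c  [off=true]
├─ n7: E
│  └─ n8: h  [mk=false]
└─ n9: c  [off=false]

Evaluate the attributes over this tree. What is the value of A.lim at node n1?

1. n1.sig = "zm"  ["zm"]
2. n2.sig = "zmp"  [A₀.sig ++ "p"]
3. n3.mk = false  [terminal]
4. n2.lim = 3  [3]
5. n4.live = "nzm"  ["n" ++ A₀.sig]
6. n4.lab = 5  [5]
7. n6.off = true  [terminal]
8. n5.hot = -7  [-7]
9. n5.depth = 17  [17]
10. n4.lim = 19  [len(C.live) + 16]
11. n4.key = 9  [E.hot + 16]
12. n1.lim = 30  [C.lim + C.key + 2]
13. n8.mk = false  [terminal]
14. n7.hot = 1  [1]
15. n7.depth = 12  [12]
16. n9.off = false  [terminal]
17. n0.val = true  [c.off == false]
18. n0.lim = 30  [E.depth + 18]
19. n0.fin = 12  [A.lim - 18]
20. n0.lab = 14  [E.hot + 13]

30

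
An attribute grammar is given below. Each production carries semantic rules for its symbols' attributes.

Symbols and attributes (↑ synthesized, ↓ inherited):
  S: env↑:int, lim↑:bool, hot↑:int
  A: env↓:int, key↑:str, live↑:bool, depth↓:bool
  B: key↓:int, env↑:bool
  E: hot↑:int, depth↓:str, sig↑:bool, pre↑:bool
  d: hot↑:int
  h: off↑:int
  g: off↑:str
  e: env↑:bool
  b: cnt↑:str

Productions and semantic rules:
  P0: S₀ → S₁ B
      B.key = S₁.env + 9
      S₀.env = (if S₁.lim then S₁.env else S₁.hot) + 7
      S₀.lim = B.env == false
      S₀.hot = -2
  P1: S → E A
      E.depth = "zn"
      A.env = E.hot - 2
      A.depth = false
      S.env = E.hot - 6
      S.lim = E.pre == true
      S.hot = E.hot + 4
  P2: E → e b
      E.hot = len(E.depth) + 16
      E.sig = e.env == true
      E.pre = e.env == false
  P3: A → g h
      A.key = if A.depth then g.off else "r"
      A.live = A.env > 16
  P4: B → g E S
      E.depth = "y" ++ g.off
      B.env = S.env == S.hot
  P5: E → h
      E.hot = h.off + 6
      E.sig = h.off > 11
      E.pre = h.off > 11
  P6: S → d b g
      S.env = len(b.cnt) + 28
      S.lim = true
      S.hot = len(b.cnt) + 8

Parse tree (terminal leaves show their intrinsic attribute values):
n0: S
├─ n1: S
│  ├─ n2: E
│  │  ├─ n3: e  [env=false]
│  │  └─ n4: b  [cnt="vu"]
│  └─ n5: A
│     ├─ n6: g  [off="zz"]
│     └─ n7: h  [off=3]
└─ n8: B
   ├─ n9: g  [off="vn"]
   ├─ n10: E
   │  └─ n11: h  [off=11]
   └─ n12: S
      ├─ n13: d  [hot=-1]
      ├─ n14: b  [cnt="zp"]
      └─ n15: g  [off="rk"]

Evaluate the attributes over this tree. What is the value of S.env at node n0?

19

1. n2.depth = "zn"  ["zn"]
2. n3.env = false  [terminal]
3. n4.cnt = "vu"  [terminal]
4. n2.hot = 18  [len(E.depth) + 16]
5. n2.sig = false  [e.env == true]
6. n2.pre = true  [e.env == false]
7. n5.env = 16  [E.hot - 2]
8. n5.depth = false  [false]
9. n6.off = "zz"  [terminal]
10. n7.off = 3  [terminal]
11. n5.key = "r"  [if A.depth then g.off else "r"]
12. n5.live = false  [A.env > 16]
13. n1.env = 12  [E.hot - 6]
14. n1.lim = true  [E.pre == true]
15. n1.hot = 22  [E.hot + 4]
16. n8.key = 21  [S₁.env + 9]
17. n9.off = "vn"  [terminal]
18. n10.depth = "yvn"  ["y" ++ g.off]
19. n11.off = 11  [terminal]
20. n10.hot = 17  [h.off + 6]
21. n10.sig = false  [h.off > 11]
22. n10.pre = false  [h.off > 11]
23. n13.hot = -1  [terminal]
24. n14.cnt = "zp"  [terminal]
25. n15.off = "rk"  [terminal]
26. n12.env = 30  [len(b.cnt) + 28]
27. n12.lim = true  [true]
28. n12.hot = 10  [len(b.cnt) + 8]
29. n8.env = false  [S.env == S.hot]
30. n0.env = 19  [(if S₁.lim then S₁.env else S₁.hot) + 7]
31. n0.lim = true  [B.env == false]
32. n0.hot = -2  [-2]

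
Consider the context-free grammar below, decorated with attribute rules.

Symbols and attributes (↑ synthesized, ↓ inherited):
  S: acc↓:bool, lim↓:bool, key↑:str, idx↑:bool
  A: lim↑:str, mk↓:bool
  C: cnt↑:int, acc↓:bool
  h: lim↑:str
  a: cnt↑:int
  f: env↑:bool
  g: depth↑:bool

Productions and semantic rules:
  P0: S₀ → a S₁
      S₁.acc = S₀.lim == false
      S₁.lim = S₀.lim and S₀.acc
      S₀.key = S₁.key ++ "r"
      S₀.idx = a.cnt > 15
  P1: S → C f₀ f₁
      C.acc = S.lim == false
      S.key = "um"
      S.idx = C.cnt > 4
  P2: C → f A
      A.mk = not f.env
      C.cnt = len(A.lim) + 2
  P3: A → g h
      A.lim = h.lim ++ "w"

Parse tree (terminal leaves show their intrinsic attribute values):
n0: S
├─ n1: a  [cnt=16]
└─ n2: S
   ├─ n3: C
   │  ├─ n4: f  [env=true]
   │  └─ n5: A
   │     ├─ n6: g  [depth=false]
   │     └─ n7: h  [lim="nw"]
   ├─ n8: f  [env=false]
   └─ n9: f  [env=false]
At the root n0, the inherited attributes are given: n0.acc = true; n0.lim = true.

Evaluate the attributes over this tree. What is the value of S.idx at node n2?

true

1. n0.acc = true  [given at root]
2. n0.lim = true  [given at root]
3. n1.cnt = 16  [terminal]
4. n2.acc = false  [S₀.lim == false]
5. n2.lim = true  [S₀.lim and S₀.acc]
6. n3.acc = false  [S.lim == false]
7. n4.env = true  [terminal]
8. n5.mk = false  [not f.env]
9. n6.depth = false  [terminal]
10. n7.lim = "nw"  [terminal]
11. n5.lim = "nww"  [h.lim ++ "w"]
12. n3.cnt = 5  [len(A.lim) + 2]
13. n8.env = false  [terminal]
14. n9.env = false  [terminal]
15. n2.key = "um"  ["um"]
16. n2.idx = true  [C.cnt > 4]
17. n0.key = "umr"  [S₁.key ++ "r"]
18. n0.idx = true  [a.cnt > 15]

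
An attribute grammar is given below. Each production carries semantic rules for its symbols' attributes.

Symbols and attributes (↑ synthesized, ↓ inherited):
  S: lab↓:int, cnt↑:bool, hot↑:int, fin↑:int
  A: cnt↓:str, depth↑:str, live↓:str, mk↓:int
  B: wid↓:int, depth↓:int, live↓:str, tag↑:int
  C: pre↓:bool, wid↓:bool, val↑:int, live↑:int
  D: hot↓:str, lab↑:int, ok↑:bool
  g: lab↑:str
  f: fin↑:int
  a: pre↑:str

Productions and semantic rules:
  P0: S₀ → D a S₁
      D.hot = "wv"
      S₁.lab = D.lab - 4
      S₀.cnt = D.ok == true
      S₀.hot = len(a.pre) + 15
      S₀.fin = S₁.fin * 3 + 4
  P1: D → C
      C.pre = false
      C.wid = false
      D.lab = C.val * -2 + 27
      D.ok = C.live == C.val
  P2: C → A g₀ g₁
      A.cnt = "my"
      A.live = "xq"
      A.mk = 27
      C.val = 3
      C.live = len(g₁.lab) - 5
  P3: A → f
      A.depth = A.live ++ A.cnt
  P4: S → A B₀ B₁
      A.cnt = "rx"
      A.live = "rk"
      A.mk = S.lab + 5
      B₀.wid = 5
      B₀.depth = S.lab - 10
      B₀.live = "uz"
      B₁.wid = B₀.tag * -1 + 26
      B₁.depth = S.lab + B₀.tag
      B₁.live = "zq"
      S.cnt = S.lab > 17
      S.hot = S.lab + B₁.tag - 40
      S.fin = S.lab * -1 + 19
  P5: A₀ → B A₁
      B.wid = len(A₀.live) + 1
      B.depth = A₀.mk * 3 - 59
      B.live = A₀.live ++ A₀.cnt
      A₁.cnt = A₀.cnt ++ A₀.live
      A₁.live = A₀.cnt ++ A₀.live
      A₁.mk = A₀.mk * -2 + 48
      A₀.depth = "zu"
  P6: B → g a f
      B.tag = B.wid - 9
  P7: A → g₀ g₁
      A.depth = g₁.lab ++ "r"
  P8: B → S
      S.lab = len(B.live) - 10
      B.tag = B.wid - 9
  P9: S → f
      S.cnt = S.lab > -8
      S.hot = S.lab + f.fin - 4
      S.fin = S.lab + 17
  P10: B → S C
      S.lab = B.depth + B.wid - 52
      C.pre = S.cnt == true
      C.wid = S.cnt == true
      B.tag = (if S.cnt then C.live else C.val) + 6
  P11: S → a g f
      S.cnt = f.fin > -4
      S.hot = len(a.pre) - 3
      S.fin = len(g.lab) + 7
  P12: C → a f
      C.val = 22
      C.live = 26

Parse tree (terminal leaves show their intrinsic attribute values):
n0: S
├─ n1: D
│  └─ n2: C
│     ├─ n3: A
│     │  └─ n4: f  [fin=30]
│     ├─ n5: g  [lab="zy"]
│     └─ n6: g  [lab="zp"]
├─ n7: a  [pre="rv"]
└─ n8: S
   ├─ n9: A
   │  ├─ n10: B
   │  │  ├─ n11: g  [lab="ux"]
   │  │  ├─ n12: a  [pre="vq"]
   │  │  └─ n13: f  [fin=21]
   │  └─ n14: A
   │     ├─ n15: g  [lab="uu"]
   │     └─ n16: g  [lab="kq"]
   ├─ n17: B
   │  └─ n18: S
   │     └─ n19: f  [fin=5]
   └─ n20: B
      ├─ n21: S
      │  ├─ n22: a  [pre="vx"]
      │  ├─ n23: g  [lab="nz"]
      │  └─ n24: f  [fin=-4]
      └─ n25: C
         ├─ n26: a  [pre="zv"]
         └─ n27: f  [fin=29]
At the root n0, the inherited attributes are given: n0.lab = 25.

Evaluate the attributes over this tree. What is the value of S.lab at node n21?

-9

1. n0.lab = 25  [given at root]
2. n1.hot = "wv"  ["wv"]
3. n2.pre = false  [false]
4. n2.wid = false  [false]
5. n3.cnt = "my"  ["my"]
6. n3.live = "xq"  ["xq"]
7. n3.mk = 27  [27]
8. n4.fin = 30  [terminal]
9. n3.depth = "xqmy"  [A.live ++ A.cnt]
10. n5.lab = "zy"  [terminal]
11. n6.lab = "zp"  [terminal]
12. n2.val = 3  [3]
13. n2.live = -3  [len(g₁.lab) - 5]
14. n1.lab = 21  [C.val * -2 + 27]
15. n1.ok = false  [C.live == C.val]
16. n7.pre = "rv"  [terminal]
17. n8.lab = 17  [D.lab - 4]
18. n9.cnt = "rx"  ["rx"]
19. n9.live = "rk"  ["rk"]
20. n9.mk = 22  [S.lab + 5]
21. n10.wid = 3  [len(A₀.live) + 1]
22. n10.depth = 7  [A₀.mk * 3 - 59]
23. n10.live = "rkrx"  [A₀.live ++ A₀.cnt]
24. n11.lab = "ux"  [terminal]
25. n12.pre = "vq"  [terminal]
26. n13.fin = 21  [terminal]
27. n10.tag = -6  [B.wid - 9]
28. n14.cnt = "rxrk"  [A₀.cnt ++ A₀.live]
29. n14.live = "rxrk"  [A₀.cnt ++ A₀.live]
30. n14.mk = 4  [A₀.mk * -2 + 48]
31. n15.lab = "uu"  [terminal]
32. n16.lab = "kq"  [terminal]
33. n14.depth = "kqr"  [g₁.lab ++ "r"]
34. n9.depth = "zu"  ["zu"]
35. n17.wid = 5  [5]
36. n17.depth = 7  [S.lab - 10]
37. n17.live = "uz"  ["uz"]
38. n18.lab = -8  [len(B.live) - 10]
39. n19.fin = 5  [terminal]
40. n18.cnt = false  [S.lab > -8]
41. n18.hot = -7  [S.lab + f.fin - 4]
42. n18.fin = 9  [S.lab + 17]
43. n17.tag = -4  [B.wid - 9]
44. n20.wid = 30  [B₀.tag * -1 + 26]
45. n20.depth = 13  [S.lab + B₀.tag]
46. n20.live = "zq"  ["zq"]
47. n21.lab = -9  [B.depth + B.wid - 52]
48. n22.pre = "vx"  [terminal]
49. n23.lab = "nz"  [terminal]
50. n24.fin = -4  [terminal]
51. n21.cnt = false  [f.fin > -4]
52. n21.hot = -1  [len(a.pre) - 3]
53. n21.fin = 9  [len(g.lab) + 7]
54. n25.pre = false  [S.cnt == true]
55. n25.wid = false  [S.cnt == true]
56. n26.pre = "zv"  [terminal]
57. n27.fin = 29  [terminal]
58. n25.val = 22  [22]
59. n25.live = 26  [26]
60. n20.tag = 28  [(if S.cnt then C.live else C.val) + 6]
61. n8.cnt = false  [S.lab > 17]
62. n8.hot = 5  [S.lab + B₁.tag - 40]
63. n8.fin = 2  [S.lab * -1 + 19]
64. n0.cnt = false  [D.ok == true]
65. n0.hot = 17  [len(a.pre) + 15]
66. n0.fin = 10  [S₁.fin * 3 + 4]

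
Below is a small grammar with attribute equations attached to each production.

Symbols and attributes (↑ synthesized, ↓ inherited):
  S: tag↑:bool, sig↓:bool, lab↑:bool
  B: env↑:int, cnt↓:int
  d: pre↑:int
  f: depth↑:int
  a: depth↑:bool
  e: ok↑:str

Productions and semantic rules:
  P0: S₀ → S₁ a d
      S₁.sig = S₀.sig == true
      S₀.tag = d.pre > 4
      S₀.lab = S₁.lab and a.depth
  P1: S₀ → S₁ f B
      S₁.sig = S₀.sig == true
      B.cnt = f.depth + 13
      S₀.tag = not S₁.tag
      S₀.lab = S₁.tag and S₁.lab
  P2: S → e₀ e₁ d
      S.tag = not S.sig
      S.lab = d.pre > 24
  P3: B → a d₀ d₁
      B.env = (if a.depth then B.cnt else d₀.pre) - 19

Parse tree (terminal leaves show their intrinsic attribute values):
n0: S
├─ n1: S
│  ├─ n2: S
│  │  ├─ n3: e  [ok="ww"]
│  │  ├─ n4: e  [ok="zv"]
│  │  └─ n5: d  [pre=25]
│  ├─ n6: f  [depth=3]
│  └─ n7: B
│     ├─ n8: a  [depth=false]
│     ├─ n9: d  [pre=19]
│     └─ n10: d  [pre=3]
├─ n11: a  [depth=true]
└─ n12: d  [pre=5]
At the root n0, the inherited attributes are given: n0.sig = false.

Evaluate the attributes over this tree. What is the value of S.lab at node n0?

true

1. n0.sig = false  [given at root]
2. n1.sig = false  [S₀.sig == true]
3. n2.sig = false  [S₀.sig == true]
4. n3.ok = "ww"  [terminal]
5. n4.ok = "zv"  [terminal]
6. n5.pre = 25  [terminal]
7. n2.tag = true  [not S.sig]
8. n2.lab = true  [d.pre > 24]
9. n6.depth = 3  [terminal]
10. n7.cnt = 16  [f.depth + 13]
11. n8.depth = false  [terminal]
12. n9.pre = 19  [terminal]
13. n10.pre = 3  [terminal]
14. n7.env = 0  [(if a.depth then B.cnt else d₀.pre) - 19]
15. n1.tag = false  [not S₁.tag]
16. n1.lab = true  [S₁.tag and S₁.lab]
17. n11.depth = true  [terminal]
18. n12.pre = 5  [terminal]
19. n0.tag = true  [d.pre > 4]
20. n0.lab = true  [S₁.lab and a.depth]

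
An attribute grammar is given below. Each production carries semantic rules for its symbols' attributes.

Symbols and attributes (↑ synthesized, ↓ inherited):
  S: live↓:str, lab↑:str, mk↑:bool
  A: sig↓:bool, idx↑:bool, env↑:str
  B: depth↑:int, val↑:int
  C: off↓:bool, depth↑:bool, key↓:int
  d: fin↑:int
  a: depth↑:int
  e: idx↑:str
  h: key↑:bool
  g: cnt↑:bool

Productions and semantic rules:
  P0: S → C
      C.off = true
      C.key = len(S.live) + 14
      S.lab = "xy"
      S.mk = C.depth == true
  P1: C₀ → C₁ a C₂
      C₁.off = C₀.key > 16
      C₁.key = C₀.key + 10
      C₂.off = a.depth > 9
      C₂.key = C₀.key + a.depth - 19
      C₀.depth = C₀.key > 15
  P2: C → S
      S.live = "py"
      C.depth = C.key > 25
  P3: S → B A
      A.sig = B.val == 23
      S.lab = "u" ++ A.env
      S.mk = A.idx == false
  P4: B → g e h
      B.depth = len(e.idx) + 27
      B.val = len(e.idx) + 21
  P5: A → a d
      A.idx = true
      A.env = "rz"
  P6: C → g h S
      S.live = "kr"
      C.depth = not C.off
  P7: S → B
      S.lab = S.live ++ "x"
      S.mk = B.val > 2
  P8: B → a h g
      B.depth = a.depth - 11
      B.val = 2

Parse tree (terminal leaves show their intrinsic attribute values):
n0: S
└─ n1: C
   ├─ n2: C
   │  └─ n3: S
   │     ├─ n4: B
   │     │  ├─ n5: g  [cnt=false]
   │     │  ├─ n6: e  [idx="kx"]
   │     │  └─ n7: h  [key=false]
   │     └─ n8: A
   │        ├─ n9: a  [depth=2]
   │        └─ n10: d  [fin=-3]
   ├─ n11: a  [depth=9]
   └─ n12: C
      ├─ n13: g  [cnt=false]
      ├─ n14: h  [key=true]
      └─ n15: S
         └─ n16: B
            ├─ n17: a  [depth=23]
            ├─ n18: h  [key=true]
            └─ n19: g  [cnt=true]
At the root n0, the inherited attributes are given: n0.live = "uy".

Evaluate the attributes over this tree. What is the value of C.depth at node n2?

1. n0.live = "uy"  [given at root]
2. n1.off = true  [true]
3. n1.key = 16  [len(S.live) + 14]
4. n2.off = false  [C₀.key > 16]
5. n2.key = 26  [C₀.key + 10]
6. n3.live = "py"  ["py"]
7. n5.cnt = false  [terminal]
8. n6.idx = "kx"  [terminal]
9. n7.key = false  [terminal]
10. n4.depth = 29  [len(e.idx) + 27]
11. n4.val = 23  [len(e.idx) + 21]
12. n8.sig = true  [B.val == 23]
13. n9.depth = 2  [terminal]
14. n10.fin = -3  [terminal]
15. n8.idx = true  [true]
16. n8.env = "rz"  ["rz"]
17. n3.lab = "urz"  ["u" ++ A.env]
18. n3.mk = false  [A.idx == false]
19. n2.depth = true  [C.key > 25]
20. n11.depth = 9  [terminal]
21. n12.off = false  [a.depth > 9]
22. n12.key = 6  [C₀.key + a.depth - 19]
23. n13.cnt = false  [terminal]
24. n14.key = true  [terminal]
25. n15.live = "kr"  ["kr"]
26. n17.depth = 23  [terminal]
27. n18.key = true  [terminal]
28. n19.cnt = true  [terminal]
29. n16.depth = 12  [a.depth - 11]
30. n16.val = 2  [2]
31. n15.lab = "krx"  [S.live ++ "x"]
32. n15.mk = false  [B.val > 2]
33. n12.depth = true  [not C.off]
34. n1.depth = true  [C₀.key > 15]
35. n0.lab = "xy"  ["xy"]
36. n0.mk = true  [C.depth == true]

true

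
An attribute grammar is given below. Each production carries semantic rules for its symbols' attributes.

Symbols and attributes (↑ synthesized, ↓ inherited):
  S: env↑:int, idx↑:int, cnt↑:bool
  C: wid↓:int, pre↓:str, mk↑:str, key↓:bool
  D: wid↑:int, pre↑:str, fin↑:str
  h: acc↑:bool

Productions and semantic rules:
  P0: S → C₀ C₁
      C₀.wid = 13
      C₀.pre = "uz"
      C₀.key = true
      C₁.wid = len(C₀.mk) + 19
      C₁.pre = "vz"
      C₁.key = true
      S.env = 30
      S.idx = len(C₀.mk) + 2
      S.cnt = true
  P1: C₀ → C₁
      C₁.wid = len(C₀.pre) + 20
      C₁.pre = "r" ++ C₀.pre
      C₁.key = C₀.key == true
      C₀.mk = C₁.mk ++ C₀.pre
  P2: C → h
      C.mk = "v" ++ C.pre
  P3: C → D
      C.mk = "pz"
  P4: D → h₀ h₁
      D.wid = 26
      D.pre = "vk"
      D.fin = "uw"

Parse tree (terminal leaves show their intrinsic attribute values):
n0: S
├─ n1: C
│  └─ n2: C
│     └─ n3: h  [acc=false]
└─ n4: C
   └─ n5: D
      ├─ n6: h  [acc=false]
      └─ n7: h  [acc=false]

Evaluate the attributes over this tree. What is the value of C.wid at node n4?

1. n1.wid = 13  [13]
2. n1.pre = "uz"  ["uz"]
3. n1.key = true  [true]
4. n2.wid = 22  [len(C₀.pre) + 20]
5. n2.pre = "ruz"  ["r" ++ C₀.pre]
6. n2.key = true  [C₀.key == true]
7. n3.acc = false  [terminal]
8. n2.mk = "vruz"  ["v" ++ C.pre]
9. n1.mk = "vruzuz"  [C₁.mk ++ C₀.pre]
10. n4.wid = 25  [len(C₀.mk) + 19]
11. n4.pre = "vz"  ["vz"]
12. n4.key = true  [true]
13. n6.acc = false  [terminal]
14. n7.acc = false  [terminal]
15. n5.wid = 26  [26]
16. n5.pre = "vk"  ["vk"]
17. n5.fin = "uw"  ["uw"]
18. n4.mk = "pz"  ["pz"]
19. n0.env = 30  [30]
20. n0.idx = 8  [len(C₀.mk) + 2]
21. n0.cnt = true  [true]

25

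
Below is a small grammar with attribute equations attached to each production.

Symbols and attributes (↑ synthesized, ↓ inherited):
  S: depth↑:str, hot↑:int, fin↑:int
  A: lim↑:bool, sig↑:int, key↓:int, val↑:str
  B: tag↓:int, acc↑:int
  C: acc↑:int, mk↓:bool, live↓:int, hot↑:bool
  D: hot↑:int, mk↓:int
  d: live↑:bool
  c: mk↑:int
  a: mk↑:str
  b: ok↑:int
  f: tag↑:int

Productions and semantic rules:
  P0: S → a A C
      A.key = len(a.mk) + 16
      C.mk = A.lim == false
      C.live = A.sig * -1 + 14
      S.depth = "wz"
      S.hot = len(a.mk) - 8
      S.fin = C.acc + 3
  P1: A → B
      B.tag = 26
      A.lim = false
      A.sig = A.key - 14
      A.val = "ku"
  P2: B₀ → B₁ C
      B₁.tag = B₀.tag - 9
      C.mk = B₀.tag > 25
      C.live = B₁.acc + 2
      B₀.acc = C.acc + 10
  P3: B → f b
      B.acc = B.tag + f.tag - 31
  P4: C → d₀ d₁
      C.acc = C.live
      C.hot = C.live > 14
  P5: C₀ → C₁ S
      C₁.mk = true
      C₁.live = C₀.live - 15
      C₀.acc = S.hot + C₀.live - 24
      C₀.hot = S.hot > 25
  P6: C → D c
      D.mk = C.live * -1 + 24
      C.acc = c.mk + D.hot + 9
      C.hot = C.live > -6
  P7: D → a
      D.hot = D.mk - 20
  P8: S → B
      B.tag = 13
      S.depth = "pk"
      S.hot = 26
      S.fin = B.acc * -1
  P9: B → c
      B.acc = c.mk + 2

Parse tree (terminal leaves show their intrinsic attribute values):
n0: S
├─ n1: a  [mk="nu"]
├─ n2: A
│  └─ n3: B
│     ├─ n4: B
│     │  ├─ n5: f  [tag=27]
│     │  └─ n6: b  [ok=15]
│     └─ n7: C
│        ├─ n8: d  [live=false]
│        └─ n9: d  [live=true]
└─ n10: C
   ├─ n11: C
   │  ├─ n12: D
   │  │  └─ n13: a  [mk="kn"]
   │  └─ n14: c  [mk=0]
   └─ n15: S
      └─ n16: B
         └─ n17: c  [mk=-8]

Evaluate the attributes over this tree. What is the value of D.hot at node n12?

9

1. n1.mk = "nu"  [terminal]
2. n2.key = 18  [len(a.mk) + 16]
3. n3.tag = 26  [26]
4. n4.tag = 17  [B₀.tag - 9]
5. n5.tag = 27  [terminal]
6. n6.ok = 15  [terminal]
7. n4.acc = 13  [B.tag + f.tag - 31]
8. n7.mk = true  [B₀.tag > 25]
9. n7.live = 15  [B₁.acc + 2]
10. n8.live = false  [terminal]
11. n9.live = true  [terminal]
12. n7.acc = 15  [C.live]
13. n7.hot = true  [C.live > 14]
14. n3.acc = 25  [C.acc + 10]
15. n2.lim = false  [false]
16. n2.sig = 4  [A.key - 14]
17. n2.val = "ku"  ["ku"]
18. n10.mk = true  [A.lim == false]
19. n10.live = 10  [A.sig * -1 + 14]
20. n11.mk = true  [true]
21. n11.live = -5  [C₀.live - 15]
22. n12.mk = 29  [C.live * -1 + 24]
23. n13.mk = "kn"  [terminal]
24. n12.hot = 9  [D.mk - 20]
25. n14.mk = 0  [terminal]
26. n11.acc = 18  [c.mk + D.hot + 9]
27. n11.hot = true  [C.live > -6]
28. n16.tag = 13  [13]
29. n17.mk = -8  [terminal]
30. n16.acc = -6  [c.mk + 2]
31. n15.depth = "pk"  ["pk"]
32. n15.hot = 26  [26]
33. n15.fin = 6  [B.acc * -1]
34. n10.acc = 12  [S.hot + C₀.live - 24]
35. n10.hot = true  [S.hot > 25]
36. n0.depth = "wz"  ["wz"]
37. n0.hot = -6  [len(a.mk) - 8]
38. n0.fin = 15  [C.acc + 3]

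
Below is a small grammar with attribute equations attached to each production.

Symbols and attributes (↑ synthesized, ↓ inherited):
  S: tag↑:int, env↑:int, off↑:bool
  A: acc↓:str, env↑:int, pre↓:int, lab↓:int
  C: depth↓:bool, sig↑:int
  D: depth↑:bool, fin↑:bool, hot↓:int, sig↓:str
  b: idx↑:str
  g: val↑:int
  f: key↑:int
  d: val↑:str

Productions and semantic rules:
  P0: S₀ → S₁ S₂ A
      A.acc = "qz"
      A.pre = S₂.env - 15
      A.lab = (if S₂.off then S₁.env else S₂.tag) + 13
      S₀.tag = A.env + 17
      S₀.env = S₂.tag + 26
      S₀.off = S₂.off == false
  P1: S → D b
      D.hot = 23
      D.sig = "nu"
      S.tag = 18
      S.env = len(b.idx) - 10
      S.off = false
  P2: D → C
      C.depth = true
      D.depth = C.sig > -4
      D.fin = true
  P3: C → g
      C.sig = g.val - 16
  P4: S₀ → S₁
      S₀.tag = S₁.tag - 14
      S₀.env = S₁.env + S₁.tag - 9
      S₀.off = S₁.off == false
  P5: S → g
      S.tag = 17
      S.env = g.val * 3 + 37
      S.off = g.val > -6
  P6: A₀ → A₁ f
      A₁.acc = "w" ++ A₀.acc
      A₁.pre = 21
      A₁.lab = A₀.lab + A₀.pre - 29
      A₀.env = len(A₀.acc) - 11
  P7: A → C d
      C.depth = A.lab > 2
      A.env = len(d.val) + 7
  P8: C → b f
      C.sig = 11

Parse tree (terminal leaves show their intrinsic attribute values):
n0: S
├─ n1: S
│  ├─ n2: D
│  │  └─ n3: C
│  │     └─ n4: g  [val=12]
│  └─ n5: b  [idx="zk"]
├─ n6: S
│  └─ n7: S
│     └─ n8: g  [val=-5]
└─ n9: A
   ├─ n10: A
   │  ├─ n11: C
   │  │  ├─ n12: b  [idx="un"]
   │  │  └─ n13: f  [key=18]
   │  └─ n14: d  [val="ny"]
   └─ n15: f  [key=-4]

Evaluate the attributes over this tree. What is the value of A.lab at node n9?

16

1. n2.hot = 23  [23]
2. n2.sig = "nu"  ["nu"]
3. n3.depth = true  [true]
4. n4.val = 12  [terminal]
5. n3.sig = -4  [g.val - 16]
6. n2.depth = false  [C.sig > -4]
7. n2.fin = true  [true]
8. n5.idx = "zk"  [terminal]
9. n1.tag = 18  [18]
10. n1.env = -8  [len(b.idx) - 10]
11. n1.off = false  [false]
12. n8.val = -5  [terminal]
13. n7.tag = 17  [17]
14. n7.env = 22  [g.val * 3 + 37]
15. n7.off = true  [g.val > -6]
16. n6.tag = 3  [S₁.tag - 14]
17. n6.env = 30  [S₁.env + S₁.tag - 9]
18. n6.off = false  [S₁.off == false]
19. n9.acc = "qz"  ["qz"]
20. n9.pre = 15  [S₂.env - 15]
21. n9.lab = 16  [(if S₂.off then S₁.env else S₂.tag) + 13]
22. n10.acc = "wqz"  ["w" ++ A₀.acc]
23. n10.pre = 21  [21]
24. n10.lab = 2  [A₀.lab + A₀.pre - 29]
25. n11.depth = false  [A.lab > 2]
26. n12.idx = "un"  [terminal]
27. n13.key = 18  [terminal]
28. n11.sig = 11  [11]
29. n14.val = "ny"  [terminal]
30. n10.env = 9  [len(d.val) + 7]
31. n15.key = -4  [terminal]
32. n9.env = -9  [len(A₀.acc) - 11]
33. n0.tag = 8  [A.env + 17]
34. n0.env = 29  [S₂.tag + 26]
35. n0.off = true  [S₂.off == false]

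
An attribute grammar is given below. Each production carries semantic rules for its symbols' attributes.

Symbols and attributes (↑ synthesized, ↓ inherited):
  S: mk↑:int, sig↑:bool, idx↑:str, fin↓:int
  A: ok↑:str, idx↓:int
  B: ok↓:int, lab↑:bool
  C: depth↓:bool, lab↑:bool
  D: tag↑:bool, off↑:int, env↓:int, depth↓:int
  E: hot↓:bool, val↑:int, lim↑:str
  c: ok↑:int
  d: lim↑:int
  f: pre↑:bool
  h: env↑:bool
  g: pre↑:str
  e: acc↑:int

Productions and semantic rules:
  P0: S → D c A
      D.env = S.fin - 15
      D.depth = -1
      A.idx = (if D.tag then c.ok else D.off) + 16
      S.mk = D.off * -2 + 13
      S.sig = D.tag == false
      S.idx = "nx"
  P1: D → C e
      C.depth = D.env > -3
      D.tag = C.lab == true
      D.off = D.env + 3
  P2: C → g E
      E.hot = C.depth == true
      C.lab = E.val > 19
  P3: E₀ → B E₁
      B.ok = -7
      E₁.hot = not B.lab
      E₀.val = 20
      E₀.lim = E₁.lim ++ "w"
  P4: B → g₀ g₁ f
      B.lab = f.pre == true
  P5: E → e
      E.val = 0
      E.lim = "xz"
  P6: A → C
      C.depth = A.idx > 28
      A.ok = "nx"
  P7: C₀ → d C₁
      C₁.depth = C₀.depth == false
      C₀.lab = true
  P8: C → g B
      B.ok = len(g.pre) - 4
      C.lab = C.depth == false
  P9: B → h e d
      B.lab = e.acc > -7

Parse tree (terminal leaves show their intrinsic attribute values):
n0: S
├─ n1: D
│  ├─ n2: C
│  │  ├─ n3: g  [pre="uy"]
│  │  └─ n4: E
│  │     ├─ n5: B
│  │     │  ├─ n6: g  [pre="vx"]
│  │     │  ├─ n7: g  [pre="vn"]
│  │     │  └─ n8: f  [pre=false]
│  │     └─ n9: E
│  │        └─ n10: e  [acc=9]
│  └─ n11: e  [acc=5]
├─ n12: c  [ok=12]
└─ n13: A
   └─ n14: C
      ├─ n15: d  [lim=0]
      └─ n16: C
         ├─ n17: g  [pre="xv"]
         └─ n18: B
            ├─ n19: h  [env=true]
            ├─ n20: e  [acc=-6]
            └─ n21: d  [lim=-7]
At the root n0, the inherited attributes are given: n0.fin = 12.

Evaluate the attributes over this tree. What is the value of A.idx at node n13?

28

1. n0.fin = 12  [given at root]
2. n1.env = -3  [S.fin - 15]
3. n1.depth = -1  [-1]
4. n2.depth = false  [D.env > -3]
5. n3.pre = "uy"  [terminal]
6. n4.hot = false  [C.depth == true]
7. n5.ok = -7  [-7]
8. n6.pre = "vx"  [terminal]
9. n7.pre = "vn"  [terminal]
10. n8.pre = false  [terminal]
11. n5.lab = false  [f.pre == true]
12. n9.hot = true  [not B.lab]
13. n10.acc = 9  [terminal]
14. n9.val = 0  [0]
15. n9.lim = "xz"  ["xz"]
16. n4.val = 20  [20]
17. n4.lim = "xzw"  [E₁.lim ++ "w"]
18. n2.lab = true  [E.val > 19]
19. n11.acc = 5  [terminal]
20. n1.tag = true  [C.lab == true]
21. n1.off = 0  [D.env + 3]
22. n12.ok = 12  [terminal]
23. n13.idx = 28  [(if D.tag then c.ok else D.off) + 16]
24. n14.depth = false  [A.idx > 28]
25. n15.lim = 0  [terminal]
26. n16.depth = true  [C₀.depth == false]
27. n17.pre = "xv"  [terminal]
28. n18.ok = -2  [len(g.pre) - 4]
29. n19.env = true  [terminal]
30. n20.acc = -6  [terminal]
31. n21.lim = -7  [terminal]
32. n18.lab = true  [e.acc > -7]
33. n16.lab = false  [C.depth == false]
34. n14.lab = true  [true]
35. n13.ok = "nx"  ["nx"]
36. n0.mk = 13  [D.off * -2 + 13]
37. n0.sig = false  [D.tag == false]
38. n0.idx = "nx"  ["nx"]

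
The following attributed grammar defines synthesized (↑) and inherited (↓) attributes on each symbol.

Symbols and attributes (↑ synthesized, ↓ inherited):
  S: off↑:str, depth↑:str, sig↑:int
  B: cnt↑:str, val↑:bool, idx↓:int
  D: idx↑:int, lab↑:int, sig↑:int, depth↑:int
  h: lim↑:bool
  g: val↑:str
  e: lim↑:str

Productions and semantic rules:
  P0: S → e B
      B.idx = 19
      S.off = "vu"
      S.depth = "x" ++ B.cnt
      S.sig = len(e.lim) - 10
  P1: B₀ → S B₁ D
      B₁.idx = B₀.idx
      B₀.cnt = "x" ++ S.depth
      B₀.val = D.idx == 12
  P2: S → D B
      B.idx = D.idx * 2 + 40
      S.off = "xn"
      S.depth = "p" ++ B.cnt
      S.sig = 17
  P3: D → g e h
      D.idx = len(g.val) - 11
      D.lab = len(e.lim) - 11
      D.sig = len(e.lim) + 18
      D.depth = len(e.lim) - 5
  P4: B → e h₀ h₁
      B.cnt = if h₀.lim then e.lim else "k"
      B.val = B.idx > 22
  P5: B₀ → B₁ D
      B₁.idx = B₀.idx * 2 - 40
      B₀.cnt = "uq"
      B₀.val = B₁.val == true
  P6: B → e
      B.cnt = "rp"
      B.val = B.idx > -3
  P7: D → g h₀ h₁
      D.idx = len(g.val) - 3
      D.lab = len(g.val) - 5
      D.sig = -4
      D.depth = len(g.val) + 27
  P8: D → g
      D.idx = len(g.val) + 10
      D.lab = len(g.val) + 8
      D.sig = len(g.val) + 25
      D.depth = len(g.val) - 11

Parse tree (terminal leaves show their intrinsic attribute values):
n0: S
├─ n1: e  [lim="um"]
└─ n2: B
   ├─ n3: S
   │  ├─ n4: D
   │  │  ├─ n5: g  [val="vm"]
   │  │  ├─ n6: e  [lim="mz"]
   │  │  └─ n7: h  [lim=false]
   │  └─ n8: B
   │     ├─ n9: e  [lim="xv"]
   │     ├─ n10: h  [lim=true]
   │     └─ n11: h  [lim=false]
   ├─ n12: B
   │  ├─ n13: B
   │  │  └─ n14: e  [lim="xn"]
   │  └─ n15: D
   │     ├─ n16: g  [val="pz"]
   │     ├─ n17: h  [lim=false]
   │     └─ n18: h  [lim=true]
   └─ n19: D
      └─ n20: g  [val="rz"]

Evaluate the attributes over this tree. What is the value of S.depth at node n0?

1. n1.lim = "um"  [terminal]
2. n2.idx = 19  [19]
3. n5.val = "vm"  [terminal]
4. n6.lim = "mz"  [terminal]
5. n7.lim = false  [terminal]
6. n4.idx = -9  [len(g.val) - 11]
7. n4.lab = -9  [len(e.lim) - 11]
8. n4.sig = 20  [len(e.lim) + 18]
9. n4.depth = -3  [len(e.lim) - 5]
10. n8.idx = 22  [D.idx * 2 + 40]
11. n9.lim = "xv"  [terminal]
12. n10.lim = true  [terminal]
13. n11.lim = false  [terminal]
14. n8.cnt = "xv"  [if h₀.lim then e.lim else "k"]
15. n8.val = false  [B.idx > 22]
16. n3.off = "xn"  ["xn"]
17. n3.depth = "pxv"  ["p" ++ B.cnt]
18. n3.sig = 17  [17]
19. n12.idx = 19  [B₀.idx]
20. n13.idx = -2  [B₀.idx * 2 - 40]
21. n14.lim = "xn"  [terminal]
22. n13.cnt = "rp"  ["rp"]
23. n13.val = true  [B.idx > -3]
24. n16.val = "pz"  [terminal]
25. n17.lim = false  [terminal]
26. n18.lim = true  [terminal]
27. n15.idx = -1  [len(g.val) - 3]
28. n15.lab = -3  [len(g.val) - 5]
29. n15.sig = -4  [-4]
30. n15.depth = 29  [len(g.val) + 27]
31. n12.cnt = "uq"  ["uq"]
32. n12.val = true  [B₁.val == true]
33. n20.val = "rz"  [terminal]
34. n19.idx = 12  [len(g.val) + 10]
35. n19.lab = 10  [len(g.val) + 8]
36. n19.sig = 27  [len(g.val) + 25]
37. n19.depth = -9  [len(g.val) - 11]
38. n2.cnt = "xpxv"  ["x" ++ S.depth]
39. n2.val = true  [D.idx == 12]
40. n0.off = "vu"  ["vu"]
41. n0.depth = "xxpxv"  ["x" ++ B.cnt]
42. n0.sig = -8  [len(e.lim) - 10]

"xxpxv"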